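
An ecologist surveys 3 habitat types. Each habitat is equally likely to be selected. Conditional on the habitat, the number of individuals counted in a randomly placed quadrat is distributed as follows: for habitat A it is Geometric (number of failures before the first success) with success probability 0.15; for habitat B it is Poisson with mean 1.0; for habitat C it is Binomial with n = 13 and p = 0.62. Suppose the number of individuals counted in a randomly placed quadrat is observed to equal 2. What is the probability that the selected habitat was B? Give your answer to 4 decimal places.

Likelihoods P(X=2 | ·): A: 0.108375; B: 0.18394; C: 0.000715315.
Posterior ∝ prior × likelihood. Numerator for B: 0.333333·0.18394 = 0.0613132.
Normalizing constant: 0.333333·0.108375 + 0.333333·0.18394 + 0.333333·0.000715315 = 0.0976767.
P(B | observation) = 0.0613132 / 0.0976767 = 0.627716.

0.6277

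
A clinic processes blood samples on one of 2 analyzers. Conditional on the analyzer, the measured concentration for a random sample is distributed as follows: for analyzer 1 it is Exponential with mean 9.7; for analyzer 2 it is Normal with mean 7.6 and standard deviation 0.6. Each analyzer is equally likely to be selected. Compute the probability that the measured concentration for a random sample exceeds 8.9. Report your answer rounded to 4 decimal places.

Conditional on each analyzer, P(X > 8.9): 1: 0.399506; 2: 0.0151301.
By total probability, P(X > 8.9) = 0.5·0.399506 + 0.5·0.0151301 = 0.207318.

0.2073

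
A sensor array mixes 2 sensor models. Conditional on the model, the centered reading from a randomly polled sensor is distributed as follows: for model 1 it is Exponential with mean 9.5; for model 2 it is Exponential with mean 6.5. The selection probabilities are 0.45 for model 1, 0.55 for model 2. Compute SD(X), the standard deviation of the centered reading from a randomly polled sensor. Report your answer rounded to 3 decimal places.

8.129

Per component, 1: μ=9.5, E[X²]=180.5; 2: μ=6.5, E[X²]=84.5.
E[X] = 0.45·9.5 + 0.55·6.5 = 7.85.
E[X²] = 0.45·180.5 + 0.55·84.5 = 127.7.
Var(X) = E[X²] − (E[X])² = 127.7 − 61.6225 = 66.0775.
SD(X) = √66.0775 = 8.12881.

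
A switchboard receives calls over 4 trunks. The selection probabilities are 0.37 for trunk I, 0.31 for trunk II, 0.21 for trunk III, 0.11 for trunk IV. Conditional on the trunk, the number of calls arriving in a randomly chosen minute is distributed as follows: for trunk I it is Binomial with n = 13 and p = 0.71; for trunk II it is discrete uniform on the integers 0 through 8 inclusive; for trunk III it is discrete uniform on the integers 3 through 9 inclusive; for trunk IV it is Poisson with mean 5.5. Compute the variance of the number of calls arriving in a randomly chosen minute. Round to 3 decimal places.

9.359

Per component, I: μ=9.23, E[X²]=87.8696; II: μ=4, E[X²]=22.6667; III: μ=6, E[X²]=40; IV: μ=5.5, E[X²]=35.75.
E[X] = 0.37·9.23 + 0.31·4 + 0.21·6 + 0.11·5.5 = 6.5201.
E[X²] = 0.37·87.8696 + 0.31·22.6667 + 0.21·40 + 0.11·35.75 = 51.8709.
Var(X) = E[X²] − (E[X])² = 51.8709 − 42.5117 = 9.35921.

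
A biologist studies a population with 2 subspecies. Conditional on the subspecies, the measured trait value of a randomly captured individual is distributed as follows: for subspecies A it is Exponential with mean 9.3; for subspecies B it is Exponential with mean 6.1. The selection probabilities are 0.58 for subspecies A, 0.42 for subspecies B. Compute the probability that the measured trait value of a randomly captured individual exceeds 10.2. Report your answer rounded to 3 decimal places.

Conditional on each subspecies, P(X > 10.2): A: 0.333947; B: 0.187846.
By total probability, P(X > 10.2) = 0.58·0.333947 + 0.42·0.187846 = 0.272584.

0.273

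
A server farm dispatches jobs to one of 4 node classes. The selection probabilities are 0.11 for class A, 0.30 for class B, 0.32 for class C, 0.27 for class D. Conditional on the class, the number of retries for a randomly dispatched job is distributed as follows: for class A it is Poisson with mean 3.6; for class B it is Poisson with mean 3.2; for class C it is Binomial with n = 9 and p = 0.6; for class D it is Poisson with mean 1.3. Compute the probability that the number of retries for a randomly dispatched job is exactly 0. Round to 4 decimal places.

Conditional on each class, P(X = 0): A: 0.0273237; B: 0.0407622; C: 0.000262144; D: 0.272532.
By total probability, P(X = 0) = 0.11·0.0273237 + 0.3·0.0407622 + 0.32·0.000262144 + 0.27·0.272532 = 0.0889017.

0.0889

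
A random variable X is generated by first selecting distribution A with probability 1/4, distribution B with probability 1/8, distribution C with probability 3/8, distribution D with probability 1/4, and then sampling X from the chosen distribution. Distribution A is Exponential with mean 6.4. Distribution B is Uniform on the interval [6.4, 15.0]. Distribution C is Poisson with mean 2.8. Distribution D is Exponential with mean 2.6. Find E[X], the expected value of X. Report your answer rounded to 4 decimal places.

4.6375

Component means — A: 6.4; B: 10.7; C: 2.8; D: 2.6.
E[X] = 0.25·6.4 + 0.125·10.7 + 0.375·2.8 + 0.25·2.6 = 4.6375.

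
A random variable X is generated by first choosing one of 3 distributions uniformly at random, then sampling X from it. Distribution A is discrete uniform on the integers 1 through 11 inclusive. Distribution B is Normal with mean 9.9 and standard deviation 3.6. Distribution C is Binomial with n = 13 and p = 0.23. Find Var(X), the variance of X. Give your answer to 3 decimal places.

Per component, A: μ=6, E[X²]=46; B: μ=9.9, E[X²]=110.97; C: μ=2.99, E[X²]=11.2424.
E[X] = 0.333333·6 + 0.333333·9.9 + 0.333333·2.99 = 6.29667.
E[X²] = 0.333333·46 + 0.333333·110.97 + 0.333333·11.2424 = 56.0708.
Var(X) = E[X²] − (E[X])² = 56.0708 − 39.648 = 16.4228.

16.423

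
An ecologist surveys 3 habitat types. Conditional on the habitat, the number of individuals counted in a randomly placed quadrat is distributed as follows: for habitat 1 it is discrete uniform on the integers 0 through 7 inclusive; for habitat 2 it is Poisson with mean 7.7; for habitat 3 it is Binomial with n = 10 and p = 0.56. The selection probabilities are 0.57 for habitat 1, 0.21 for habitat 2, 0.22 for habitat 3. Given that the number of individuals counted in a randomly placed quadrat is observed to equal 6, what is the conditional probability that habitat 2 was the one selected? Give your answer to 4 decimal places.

0.1809

Likelihoods P(X=6 | ·): 1: 0.125; 2: 0.131082; 3: 0.242749.
Posterior ∝ prior × likelihood. Numerator for 2: 0.21·0.131082 = 0.0275273.
Normalizing constant: 0.57·0.125 + 0.21·0.131082 + 0.22·0.242749 = 0.152182.
P(2 | observation) = 0.0275273 / 0.152182 = 0.180884.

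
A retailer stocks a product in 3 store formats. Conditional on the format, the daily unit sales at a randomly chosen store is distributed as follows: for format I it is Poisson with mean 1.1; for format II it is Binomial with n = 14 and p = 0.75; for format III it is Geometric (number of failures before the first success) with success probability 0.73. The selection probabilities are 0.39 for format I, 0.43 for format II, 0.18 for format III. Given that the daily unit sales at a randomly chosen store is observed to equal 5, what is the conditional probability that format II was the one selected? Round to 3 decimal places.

Likelihoods P(X=5 | ·): I: 0.00446744; II: 0.0018123; III: 0.00104747.
Posterior ∝ prior × likelihood. Numerator for II: 0.43·0.0018123 = 0.00077929.
Normalizing constant: 0.39·0.00446744 + 0.43·0.0018123 + 0.18·0.00104747 = 0.00271013.
P(II | observation) = 0.00077929 / 0.00271013 = 0.287547.

0.288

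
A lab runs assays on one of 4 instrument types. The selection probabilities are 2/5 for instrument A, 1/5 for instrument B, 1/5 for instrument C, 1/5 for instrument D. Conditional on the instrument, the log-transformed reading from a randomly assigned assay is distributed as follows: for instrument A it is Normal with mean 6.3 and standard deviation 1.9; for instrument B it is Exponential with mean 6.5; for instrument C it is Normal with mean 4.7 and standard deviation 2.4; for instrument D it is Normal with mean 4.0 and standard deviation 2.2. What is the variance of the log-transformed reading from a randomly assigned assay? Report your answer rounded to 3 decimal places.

Per component, A: μ=6.3, E[X²]=43.3; B: μ=6.5, E[X²]=84.5; C: μ=4.7, E[X²]=27.85; D: μ=4, E[X²]=20.84.
E[X] = 0.4·6.3 + 0.2·6.5 + 0.2·4.7 + 0.2·4 = 5.56.
E[X²] = 0.4·43.3 + 0.2·84.5 + 0.2·27.85 + 0.2·20.84 = 43.958.
Var(X) = E[X²] − (E[X])² = 43.958 − 30.9136 = 13.0444.

13.044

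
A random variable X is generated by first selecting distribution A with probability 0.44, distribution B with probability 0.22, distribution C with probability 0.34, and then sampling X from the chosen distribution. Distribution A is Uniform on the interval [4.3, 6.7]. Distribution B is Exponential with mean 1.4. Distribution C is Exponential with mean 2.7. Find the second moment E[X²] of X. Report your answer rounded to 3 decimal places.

For each component E[X²] = Var + (mean)², giving A: 30.73; B: 3.92; C: 14.58.
Overall E[X²] = 0.44·30.73 + 0.22·3.92 + 0.34·14.58 = 19.3408.

19.341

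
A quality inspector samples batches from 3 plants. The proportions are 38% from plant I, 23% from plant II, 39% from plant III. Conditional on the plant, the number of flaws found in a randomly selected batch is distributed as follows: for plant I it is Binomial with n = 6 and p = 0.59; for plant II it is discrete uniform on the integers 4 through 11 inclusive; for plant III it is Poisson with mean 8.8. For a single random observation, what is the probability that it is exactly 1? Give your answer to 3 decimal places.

Conditional on each plant, P(X = 1): I: 0.0410131; II: 0; III: 0.00132645.
By total probability, P(X = 1) = 0.38·0.0410131 + 0.23·0 + 0.39·0.00132645 = 0.0161023.

0.016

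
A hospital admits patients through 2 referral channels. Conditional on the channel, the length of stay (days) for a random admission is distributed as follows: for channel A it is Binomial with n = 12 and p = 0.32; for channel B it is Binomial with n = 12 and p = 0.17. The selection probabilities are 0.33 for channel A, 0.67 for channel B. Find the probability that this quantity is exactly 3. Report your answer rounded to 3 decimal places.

0.209

Conditional on each channel, P(X = 3): A: 0.224106; B: 0.202056.
By total probability, P(X = 3) = 0.33·0.224106 + 0.67·0.202056 = 0.209333.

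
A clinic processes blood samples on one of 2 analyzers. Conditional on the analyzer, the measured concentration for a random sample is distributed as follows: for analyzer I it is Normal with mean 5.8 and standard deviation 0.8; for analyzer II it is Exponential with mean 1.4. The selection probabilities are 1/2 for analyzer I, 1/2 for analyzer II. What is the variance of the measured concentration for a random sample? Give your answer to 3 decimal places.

6.140

Per component, I: μ=5.8, E[X²]=34.28; II: μ=1.4, E[X²]=3.92.
E[X] = 0.5·5.8 + 0.5·1.4 = 3.6.
E[X²] = 0.5·34.28 + 0.5·3.92 = 19.1.
Var(X) = E[X²] − (E[X])² = 19.1 − 12.96 = 6.14.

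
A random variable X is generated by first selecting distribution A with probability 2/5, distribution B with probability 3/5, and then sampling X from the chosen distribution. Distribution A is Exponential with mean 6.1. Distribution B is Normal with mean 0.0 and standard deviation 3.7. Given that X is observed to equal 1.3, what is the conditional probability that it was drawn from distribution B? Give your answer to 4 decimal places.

Likelihoods f(1.3 | ·): A: 0.132469; B: 0.101368.
Posterior ∝ prior × likelihood. Numerator for B: 0.6·0.101368 = 0.060821.
Normalizing constant: 0.4·0.132469 + 0.6·0.101368 = 0.113809.
P(B | observation) = 0.060821 / 0.113809 = 0.534414.

0.5344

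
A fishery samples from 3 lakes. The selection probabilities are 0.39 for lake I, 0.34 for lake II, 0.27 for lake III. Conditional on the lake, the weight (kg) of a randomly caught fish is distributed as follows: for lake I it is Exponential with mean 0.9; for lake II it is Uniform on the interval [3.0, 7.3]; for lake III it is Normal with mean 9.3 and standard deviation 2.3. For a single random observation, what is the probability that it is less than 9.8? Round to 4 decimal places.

Conditional on each lake, P(X < 9.8): I: 0.999981; II: 1; III: 0.586048.
By total probability, P(X < 9.8) = 0.39·0.999981 + 0.34·1 + 0.27·0.586048 = 0.888226.

0.8882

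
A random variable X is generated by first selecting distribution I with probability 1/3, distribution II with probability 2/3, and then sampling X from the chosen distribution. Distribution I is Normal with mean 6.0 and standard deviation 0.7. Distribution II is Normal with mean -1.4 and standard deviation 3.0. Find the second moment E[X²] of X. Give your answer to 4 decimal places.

For each component E[X²] = Var + (mean)², giving I: 36.49; II: 10.96.
Overall E[X²] = 0.333333·36.49 + 0.666667·10.96 = 19.47.

19.4700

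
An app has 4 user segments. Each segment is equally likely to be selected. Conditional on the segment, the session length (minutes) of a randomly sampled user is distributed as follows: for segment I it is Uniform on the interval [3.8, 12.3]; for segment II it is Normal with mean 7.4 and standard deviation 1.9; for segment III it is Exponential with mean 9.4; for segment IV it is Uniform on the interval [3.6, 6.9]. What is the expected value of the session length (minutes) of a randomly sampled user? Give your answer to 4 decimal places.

7.5250

Component means — I: 8.05; II: 7.4; III: 9.4; IV: 5.25.
E[X] = 0.25·8.05 + 0.25·7.4 + 0.25·9.4 + 0.25·5.25 = 7.525.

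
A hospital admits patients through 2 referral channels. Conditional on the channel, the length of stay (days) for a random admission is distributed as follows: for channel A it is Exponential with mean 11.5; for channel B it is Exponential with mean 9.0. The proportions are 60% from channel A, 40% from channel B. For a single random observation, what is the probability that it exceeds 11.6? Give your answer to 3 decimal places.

0.329

Conditional on each channel, P(X > 11.6): A: 0.364694; B: 0.275577.
By total probability, P(X > 11.6) = 0.6·0.364694 + 0.4·0.275577 = 0.329047.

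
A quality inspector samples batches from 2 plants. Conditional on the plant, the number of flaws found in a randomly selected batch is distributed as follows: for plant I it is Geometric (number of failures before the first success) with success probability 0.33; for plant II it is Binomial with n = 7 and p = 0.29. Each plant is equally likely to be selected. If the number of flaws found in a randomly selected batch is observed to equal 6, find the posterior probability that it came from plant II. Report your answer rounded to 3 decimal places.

Likelihoods P(X=6 | ·): I: 0.0298513; II: 0.00295627.
Posterior ∝ prior × likelihood. Numerator for II: 0.5·0.00295627 = 0.00147814.
Normalizing constant: 0.5·0.0298513 + 0.5·0.00295627 = 0.0164038.
P(II | observation) = 0.00147814 / 0.0164038 = 0.0901095.

0.090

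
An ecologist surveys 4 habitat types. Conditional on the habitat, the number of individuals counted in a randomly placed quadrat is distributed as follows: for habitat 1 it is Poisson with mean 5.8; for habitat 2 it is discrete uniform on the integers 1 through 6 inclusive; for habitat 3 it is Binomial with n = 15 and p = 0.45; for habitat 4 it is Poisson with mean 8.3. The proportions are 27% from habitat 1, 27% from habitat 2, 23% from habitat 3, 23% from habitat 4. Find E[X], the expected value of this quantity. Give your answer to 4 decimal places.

5.9725

Component means — 1: 5.8; 2: 3.5; 3: 6.75; 4: 8.3.
E[X] = 0.27·5.8 + 0.27·3.5 + 0.23·6.75 + 0.23·8.3 = 5.9725.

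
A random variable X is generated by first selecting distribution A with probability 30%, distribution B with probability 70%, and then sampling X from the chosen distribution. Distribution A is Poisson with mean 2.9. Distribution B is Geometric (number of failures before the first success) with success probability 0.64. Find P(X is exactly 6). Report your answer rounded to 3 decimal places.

0.015

Conditional on each component, P(X = 6): A: 0.0454571; B: 0.00139314.
By total probability, P(X = 6) = 0.3·0.0454571 + 0.7·0.00139314 = 0.0146123.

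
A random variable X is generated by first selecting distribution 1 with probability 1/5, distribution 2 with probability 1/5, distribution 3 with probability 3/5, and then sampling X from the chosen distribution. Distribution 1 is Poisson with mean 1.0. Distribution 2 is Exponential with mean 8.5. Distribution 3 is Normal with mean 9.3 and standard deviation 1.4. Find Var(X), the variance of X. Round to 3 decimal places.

26.420

Per component, 1: μ=1, E[X²]=2; 2: μ=8.5, E[X²]=144.5; 3: μ=9.3, E[X²]=88.45.
E[X] = 0.2·1 + 0.2·8.5 + 0.6·9.3 = 7.48.
E[X²] = 0.2·2 + 0.2·144.5 + 0.6·88.45 = 82.37.
Var(X) = E[X²] − (E[X])² = 82.37 − 55.9504 = 26.4196.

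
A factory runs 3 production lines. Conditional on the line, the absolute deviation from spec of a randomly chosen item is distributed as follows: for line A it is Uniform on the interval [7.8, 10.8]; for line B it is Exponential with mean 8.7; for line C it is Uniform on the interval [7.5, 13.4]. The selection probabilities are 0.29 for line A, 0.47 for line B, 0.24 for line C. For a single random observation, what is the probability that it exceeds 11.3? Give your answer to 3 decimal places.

0.214

Conditional on each line, P(X > 11.3): A: 0; B: 0.272845; C: 0.355932.
By total probability, P(X > 11.3) = 0.29·0 + 0.47·0.272845 + 0.24·0.355932 = 0.213661.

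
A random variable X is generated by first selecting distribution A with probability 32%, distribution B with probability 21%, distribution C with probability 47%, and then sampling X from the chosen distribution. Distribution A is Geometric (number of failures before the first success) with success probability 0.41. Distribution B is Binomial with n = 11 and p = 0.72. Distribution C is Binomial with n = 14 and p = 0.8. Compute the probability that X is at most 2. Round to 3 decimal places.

0.254

Conditional on each component, P(X ≤ 2): A: 0.794621; B: 0.000325901; C: 2.4789e-07.
By total probability, P(X ≤ 2) = 0.32·0.794621 + 0.21·0.000325901 + 0.47·2.4789e-07 = 0.254347.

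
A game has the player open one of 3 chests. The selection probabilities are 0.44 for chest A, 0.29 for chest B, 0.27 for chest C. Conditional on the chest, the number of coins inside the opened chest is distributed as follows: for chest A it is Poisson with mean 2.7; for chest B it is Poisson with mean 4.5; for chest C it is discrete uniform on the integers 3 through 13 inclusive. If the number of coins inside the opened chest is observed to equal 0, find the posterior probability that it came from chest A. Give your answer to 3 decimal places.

Likelihoods P(X=0 | ·): A: 0.0672055; B: 0.011109; C: 0.
Posterior ∝ prior × likelihood. Numerator for A: 0.44·0.0672055 = 0.0295704.
Normalizing constant: 0.44·0.0672055 + 0.29·0.011109 + 0.27·0 = 0.032792.
P(A | observation) = 0.0295704 / 0.032792 = 0.901756.

0.902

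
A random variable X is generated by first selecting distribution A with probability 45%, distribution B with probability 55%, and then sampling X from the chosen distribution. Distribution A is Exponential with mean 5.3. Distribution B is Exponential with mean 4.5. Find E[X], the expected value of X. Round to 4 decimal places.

Component means — A: 5.3; B: 4.5.
E[X] = 0.45·5.3 + 0.55·4.5 = 4.86.

4.8600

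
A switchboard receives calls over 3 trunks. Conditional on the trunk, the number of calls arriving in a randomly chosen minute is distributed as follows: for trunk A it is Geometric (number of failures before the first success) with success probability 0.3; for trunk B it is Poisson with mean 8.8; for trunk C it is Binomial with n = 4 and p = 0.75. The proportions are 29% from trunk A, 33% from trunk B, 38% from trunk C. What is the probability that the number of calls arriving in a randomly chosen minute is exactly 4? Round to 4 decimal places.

Conditional on each trunk, P(X = 4): A: 0.07203; B: 0.0376641; C: 0.316406.
By total probability, P(X = 4) = 0.29·0.07203 + 0.33·0.0376641 + 0.38·0.316406 = 0.153552.

0.1536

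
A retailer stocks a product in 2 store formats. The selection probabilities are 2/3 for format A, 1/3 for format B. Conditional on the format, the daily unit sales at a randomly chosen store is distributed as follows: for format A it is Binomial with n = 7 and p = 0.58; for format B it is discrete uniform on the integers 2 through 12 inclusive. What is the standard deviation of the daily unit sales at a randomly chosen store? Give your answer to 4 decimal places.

2.5280

Per component, A: μ=4.06, E[X²]=18.1888; B: μ=7, E[X²]=59.
E[X] = 0.666667·4.06 + 0.333333·7 = 5.04.
E[X²] = 0.666667·18.1888 + 0.333333·59 = 31.7925.
Var(X) = E[X²] − (E[X])² = 31.7925 − 25.4016 = 6.39093.
SD(X) = √6.39093 = 2.52803.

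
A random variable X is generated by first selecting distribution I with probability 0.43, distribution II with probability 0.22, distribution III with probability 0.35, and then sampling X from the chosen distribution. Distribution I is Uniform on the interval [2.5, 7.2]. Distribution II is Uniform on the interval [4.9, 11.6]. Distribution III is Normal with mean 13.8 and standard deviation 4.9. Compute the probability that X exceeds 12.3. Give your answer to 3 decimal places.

0.217

Conditional on each component, P(X > 12.3): I: 0; II: 0; III: 0.620244.
By total probability, P(X > 12.3) = 0.43·0 + 0.22·0 + 0.35·0.620244 = 0.217086.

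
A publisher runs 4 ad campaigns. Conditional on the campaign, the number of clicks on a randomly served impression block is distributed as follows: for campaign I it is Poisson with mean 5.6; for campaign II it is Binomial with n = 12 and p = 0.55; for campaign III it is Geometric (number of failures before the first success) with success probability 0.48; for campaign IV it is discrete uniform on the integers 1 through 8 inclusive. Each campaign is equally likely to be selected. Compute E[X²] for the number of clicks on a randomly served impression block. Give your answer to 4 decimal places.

For each component E[X²] = Var + (mean)², giving I: 36.96; II: 46.53; III: 3.43056; IV: 25.5.
Overall E[X²] = 0.25·36.96 + 0.25·46.53 + 0.25·3.43056 + 0.25·25.5 = 28.1051.

28.1051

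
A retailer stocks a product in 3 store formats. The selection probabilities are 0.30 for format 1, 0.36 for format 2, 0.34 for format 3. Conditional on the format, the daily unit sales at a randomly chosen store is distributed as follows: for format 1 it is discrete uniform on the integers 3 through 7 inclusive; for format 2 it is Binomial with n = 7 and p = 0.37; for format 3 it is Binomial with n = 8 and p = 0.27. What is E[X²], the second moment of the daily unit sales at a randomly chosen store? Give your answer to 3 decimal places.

For each component E[X²] = Var + (mean)², giving 1: 27; 2: 8.3398; 3: 6.2424.
Overall E[X²] = 0.3·27 + 0.36·8.3398 + 0.34·6.2424 = 13.2247.

13.225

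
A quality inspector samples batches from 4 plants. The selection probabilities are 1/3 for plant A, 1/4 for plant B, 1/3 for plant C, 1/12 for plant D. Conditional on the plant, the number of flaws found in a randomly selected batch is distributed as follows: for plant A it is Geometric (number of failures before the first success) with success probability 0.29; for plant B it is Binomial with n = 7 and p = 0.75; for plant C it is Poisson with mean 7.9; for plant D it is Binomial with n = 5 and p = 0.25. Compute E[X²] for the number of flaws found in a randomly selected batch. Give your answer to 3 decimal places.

35.676

For each component E[X²] = Var + (mean)², giving A: 14.4364; B: 28.875; C: 70.31; D: 2.5.
Overall E[X²] = 0.333333·14.4364 + 0.25·28.875 + 0.333333·70.31 + 0.0833333·2.5 = 35.6759.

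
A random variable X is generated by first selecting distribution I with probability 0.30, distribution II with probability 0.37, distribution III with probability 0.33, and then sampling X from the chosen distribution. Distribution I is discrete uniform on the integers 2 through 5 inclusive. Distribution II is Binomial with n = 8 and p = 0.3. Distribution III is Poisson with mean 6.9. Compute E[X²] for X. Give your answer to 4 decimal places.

For each component E[X²] = Var + (mean)², giving I: 13.5; II: 7.44; III: 54.51.
Overall E[X²] = 0.3·13.5 + 0.37·7.44 + 0.33·54.51 = 24.7911.

24.7911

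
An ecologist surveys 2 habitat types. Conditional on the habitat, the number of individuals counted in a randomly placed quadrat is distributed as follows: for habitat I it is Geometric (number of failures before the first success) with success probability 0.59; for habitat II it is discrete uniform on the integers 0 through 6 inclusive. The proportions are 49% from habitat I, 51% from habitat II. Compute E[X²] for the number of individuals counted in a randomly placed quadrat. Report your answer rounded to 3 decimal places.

For each component E[X²] = Var + (mean)², giving I: 1.66073; II: 13.
Overall E[X²] = 0.49·1.66073 + 0.51·13 = 7.44376.

7.444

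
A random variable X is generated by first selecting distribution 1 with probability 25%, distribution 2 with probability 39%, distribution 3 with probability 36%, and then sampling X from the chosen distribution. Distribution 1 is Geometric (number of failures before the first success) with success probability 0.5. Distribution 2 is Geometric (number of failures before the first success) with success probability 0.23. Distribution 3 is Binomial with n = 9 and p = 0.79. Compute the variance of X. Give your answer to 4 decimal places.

Per component, 1: μ=1, E[X²]=3; 2: μ=3.34783, E[X²]=25.7637; 3: μ=7.11, E[X²]=52.0452.
E[X] = 0.25·1 + 0.39·3.34783 + 0.36·7.11 = 4.11525.
E[X²] = 0.25·3 + 0.39·25.7637 + 0.36·52.0452 = 29.5341.
Var(X) = E[X²] − (E[X])² = 29.5341 − 16.9353 = 12.5988.

12.5988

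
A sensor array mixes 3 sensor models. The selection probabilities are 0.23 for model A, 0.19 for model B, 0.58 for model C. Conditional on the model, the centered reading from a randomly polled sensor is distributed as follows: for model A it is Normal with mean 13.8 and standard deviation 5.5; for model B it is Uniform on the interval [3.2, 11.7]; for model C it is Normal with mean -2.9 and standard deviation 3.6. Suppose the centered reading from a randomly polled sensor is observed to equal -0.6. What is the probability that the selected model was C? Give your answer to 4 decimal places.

Likelihoods f(-0.6 | ·): A: 0.00235521; B: 0; C: 0.0903593.
Posterior ∝ prior × likelihood. Numerator for C: 0.58·0.0903593 = 0.0524084.
Normalizing constant: 0.23·0.00235521 + 0.19·0 + 0.58·0.0903593 = 0.0529501.
P(C | observation) = 0.0524084 / 0.0529501 = 0.98977.

0.9898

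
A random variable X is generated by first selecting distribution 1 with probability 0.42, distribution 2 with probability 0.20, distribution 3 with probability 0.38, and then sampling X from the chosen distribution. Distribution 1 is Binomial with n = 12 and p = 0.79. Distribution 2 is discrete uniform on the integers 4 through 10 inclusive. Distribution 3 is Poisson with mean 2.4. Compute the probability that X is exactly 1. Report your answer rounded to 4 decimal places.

Conditional on each component, P(X = 1): 1: 3.32063e-07; 2: 0; 3: 0.217723.
By total probability, P(X = 1) = 0.42·3.32063e-07 + 0.2·0 + 0.38·0.217723 = 0.0827349.

0.0827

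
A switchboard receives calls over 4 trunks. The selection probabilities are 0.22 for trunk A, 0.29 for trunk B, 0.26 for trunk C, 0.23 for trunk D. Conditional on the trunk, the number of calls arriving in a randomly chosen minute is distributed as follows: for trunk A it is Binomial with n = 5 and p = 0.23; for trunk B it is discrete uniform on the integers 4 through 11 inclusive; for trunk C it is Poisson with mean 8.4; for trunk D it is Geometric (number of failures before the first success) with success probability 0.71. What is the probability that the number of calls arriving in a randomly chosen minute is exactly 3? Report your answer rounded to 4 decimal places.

Conditional on each trunk, P(X = 3): A: 0.0721381; B: 0; C: 0.0222133; D: 0.0173162.
By total probability, P(X = 3) = 0.22·0.0721381 + 0.29·0 + 0.26·0.0222133 + 0.23·0.0173162 = 0.0256286.

0.0256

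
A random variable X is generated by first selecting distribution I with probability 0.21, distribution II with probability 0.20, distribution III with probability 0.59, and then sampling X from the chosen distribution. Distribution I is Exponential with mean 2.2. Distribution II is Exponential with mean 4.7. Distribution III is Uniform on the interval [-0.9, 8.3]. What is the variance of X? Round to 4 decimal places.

10.2551

Per component, I: μ=2.2, E[X²]=9.68; II: μ=4.7, E[X²]=44.18; III: μ=3.7, E[X²]=20.7433.
E[X] = 0.21·2.2 + 0.2·4.7 + 0.59·3.7 = 3.585.
E[X²] = 0.21·9.68 + 0.2·44.18 + 0.59·20.7433 = 23.1074.
Var(X) = E[X²] − (E[X])² = 23.1074 − 12.8522 = 10.2551.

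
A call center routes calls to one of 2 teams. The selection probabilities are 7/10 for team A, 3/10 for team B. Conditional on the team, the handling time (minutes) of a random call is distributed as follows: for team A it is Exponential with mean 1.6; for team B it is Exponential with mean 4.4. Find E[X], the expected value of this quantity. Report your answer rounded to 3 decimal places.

Component means — A: 1.6; B: 4.4.
E[X] = 0.7·1.6 + 0.3·4.4 = 2.44.

2.440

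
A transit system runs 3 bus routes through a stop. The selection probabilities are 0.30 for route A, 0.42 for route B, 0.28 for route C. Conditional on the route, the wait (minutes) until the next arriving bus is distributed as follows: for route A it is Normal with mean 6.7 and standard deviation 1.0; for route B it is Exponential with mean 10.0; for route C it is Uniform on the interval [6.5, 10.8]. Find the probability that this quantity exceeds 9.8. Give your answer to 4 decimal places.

0.2230

Conditional on each route, P(X > 9.8): A: 0.000967603; B: 0.375311; C: 0.232558.
By total probability, P(X > 9.8) = 0.3·0.000967603 + 0.42·0.375311 + 0.28·0.232558 = 0.223037.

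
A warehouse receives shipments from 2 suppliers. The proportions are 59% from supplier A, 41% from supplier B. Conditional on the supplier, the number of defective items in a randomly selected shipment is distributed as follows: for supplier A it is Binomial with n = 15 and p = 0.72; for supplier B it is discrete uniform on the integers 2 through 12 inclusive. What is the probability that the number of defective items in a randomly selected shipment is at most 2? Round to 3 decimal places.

0.037

Conditional on each supplier, P(X ≤ 2): A: 3.74095e-06; B: 0.0909091.
By total probability, P(X ≤ 2) = 0.59·3.74095e-06 + 0.41·0.0909091 = 0.0372749.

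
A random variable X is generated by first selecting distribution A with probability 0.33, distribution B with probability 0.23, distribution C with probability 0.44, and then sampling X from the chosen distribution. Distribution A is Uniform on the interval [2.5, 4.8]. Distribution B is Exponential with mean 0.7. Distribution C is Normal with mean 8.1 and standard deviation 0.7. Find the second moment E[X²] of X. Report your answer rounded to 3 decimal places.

For each component E[X²] = Var + (mean)², giving A: 13.7633; B: 0.98; C: 66.1.
Overall E[X²] = 0.33·13.7633 + 0.23·0.98 + 0.44·66.1 = 33.8513.

33.851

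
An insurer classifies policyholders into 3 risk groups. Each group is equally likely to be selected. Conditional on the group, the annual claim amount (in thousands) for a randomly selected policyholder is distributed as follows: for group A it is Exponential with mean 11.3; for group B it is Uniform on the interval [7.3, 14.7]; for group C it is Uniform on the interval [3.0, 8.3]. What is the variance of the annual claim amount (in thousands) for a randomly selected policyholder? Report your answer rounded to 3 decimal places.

51.602

Per component, A: μ=11.3, E[X²]=255.38; B: μ=11, E[X²]=125.563; C: μ=5.65, E[X²]=34.2633.
E[X] = 0.333333·11.3 + 0.333333·11 + 0.333333·5.65 = 9.31667.
E[X²] = 0.333333·255.38 + 0.333333·125.563 + 0.333333·34.2633 = 138.402.
Var(X) = E[X²] − (E[X])² = 138.402 − 86.8003 = 51.6019.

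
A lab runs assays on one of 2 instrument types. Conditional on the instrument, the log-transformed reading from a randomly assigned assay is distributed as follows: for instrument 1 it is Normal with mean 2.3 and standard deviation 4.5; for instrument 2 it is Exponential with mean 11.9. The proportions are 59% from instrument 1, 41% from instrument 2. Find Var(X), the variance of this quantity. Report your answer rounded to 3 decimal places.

Per component, 1: μ=2.3, E[X²]=25.54; 2: μ=11.9, E[X²]=283.22.
E[X] = 0.59·2.3 + 0.41·11.9 = 6.236.
E[X²] = 0.59·25.54 + 0.41·283.22 = 131.189.
Var(X) = E[X²] − (E[X])² = 131.189 − 38.8877 = 92.3011.

92.301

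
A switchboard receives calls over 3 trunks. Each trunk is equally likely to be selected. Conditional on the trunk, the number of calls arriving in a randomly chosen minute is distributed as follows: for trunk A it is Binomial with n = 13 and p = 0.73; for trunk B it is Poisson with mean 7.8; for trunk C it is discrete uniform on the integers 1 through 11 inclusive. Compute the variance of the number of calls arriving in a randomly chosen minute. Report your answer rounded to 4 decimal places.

8.8181

Per component, A: μ=9.49, E[X²]=92.6224; B: μ=7.8, E[X²]=68.64; C: μ=6, E[X²]=46.
E[X] = 0.333333·9.49 + 0.333333·7.8 + 0.333333·6 = 7.76333.
E[X²] = 0.333333·92.6224 + 0.333333·68.64 + 0.333333·46 = 69.0875.
Var(X) = E[X²] − (E[X])² = 69.0875 − 60.2693 = 8.81812.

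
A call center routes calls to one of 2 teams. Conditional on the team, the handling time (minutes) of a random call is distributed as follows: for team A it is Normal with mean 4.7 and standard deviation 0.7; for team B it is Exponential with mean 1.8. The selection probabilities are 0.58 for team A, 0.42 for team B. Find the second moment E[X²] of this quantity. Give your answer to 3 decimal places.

15.818

For each component E[X²] = Var + (mean)², giving A: 22.58; B: 6.48.
Overall E[X²] = 0.58·22.58 + 0.42·6.48 = 15.818.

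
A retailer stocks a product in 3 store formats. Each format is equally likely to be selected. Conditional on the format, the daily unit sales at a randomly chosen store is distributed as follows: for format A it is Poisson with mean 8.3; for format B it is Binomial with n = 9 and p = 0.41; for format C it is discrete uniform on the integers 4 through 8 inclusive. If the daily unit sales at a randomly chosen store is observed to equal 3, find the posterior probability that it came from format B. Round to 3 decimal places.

Likelihoods P(X=3 | ·): A: 0.0236831; B: 0.244198; C: 0.
Posterior ∝ prior × likelihood. Numerator for B: 0.333333·0.244198 = 0.0813995.
Normalizing constant: 0.333333·0.0236831 + 0.333333·0.244198 + 0.333333·0 = 0.0892939.
P(B | observation) = 0.0813995 / 0.0892939 = 0.911591.

0.912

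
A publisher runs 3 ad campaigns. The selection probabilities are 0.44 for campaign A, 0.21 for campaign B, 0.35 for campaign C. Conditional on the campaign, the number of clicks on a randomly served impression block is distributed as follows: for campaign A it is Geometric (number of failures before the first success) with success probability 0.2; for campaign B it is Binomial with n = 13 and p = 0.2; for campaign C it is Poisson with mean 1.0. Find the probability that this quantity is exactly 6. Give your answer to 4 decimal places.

Conditional on each campaign, P(X = 6): A: 0.0524288; B: 0.0230318; C: 0.000510944.
By total probability, P(X = 6) = 0.44·0.0524288 + 0.21·0.0230318 + 0.35·0.000510944 = 0.0280842.

0.0281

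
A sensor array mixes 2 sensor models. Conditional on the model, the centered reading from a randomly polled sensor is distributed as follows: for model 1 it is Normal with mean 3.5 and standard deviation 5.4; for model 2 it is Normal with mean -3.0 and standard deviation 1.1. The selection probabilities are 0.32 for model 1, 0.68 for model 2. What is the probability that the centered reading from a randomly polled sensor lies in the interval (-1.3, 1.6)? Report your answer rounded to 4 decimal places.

Conditional on each model, P(-1.3 < X < 1.6): 1: 0.175443; 2: 0.0611037.
By total probability, P(-1.3 < X < 1.6) = 0.32·0.175443 + 0.68·0.0611037 = 0.0976924.

0.0977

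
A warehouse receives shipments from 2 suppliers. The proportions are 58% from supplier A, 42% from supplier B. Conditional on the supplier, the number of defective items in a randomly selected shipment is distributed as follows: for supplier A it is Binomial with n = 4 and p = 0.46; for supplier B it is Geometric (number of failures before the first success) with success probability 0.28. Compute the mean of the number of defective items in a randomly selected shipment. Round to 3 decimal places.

2.147

Component means — A: 1.84; B: 2.57143.
E[X] = 0.58·1.84 + 0.42·2.57143 = 2.1472.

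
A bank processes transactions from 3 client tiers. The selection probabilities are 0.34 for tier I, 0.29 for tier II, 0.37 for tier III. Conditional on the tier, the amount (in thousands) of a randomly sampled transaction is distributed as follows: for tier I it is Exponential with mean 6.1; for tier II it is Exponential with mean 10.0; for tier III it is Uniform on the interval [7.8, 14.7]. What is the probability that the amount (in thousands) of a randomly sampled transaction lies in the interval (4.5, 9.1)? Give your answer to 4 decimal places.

0.2240

Conditional on each tier, P(4.5 < X < 9.1): I: 0.253244; II: 0.235104; III: 0.188406.
By total probability, P(4.5 < X < 9.1) = 0.34·0.253244 + 0.29·0.235104 + 0.37·0.188406 = 0.223993.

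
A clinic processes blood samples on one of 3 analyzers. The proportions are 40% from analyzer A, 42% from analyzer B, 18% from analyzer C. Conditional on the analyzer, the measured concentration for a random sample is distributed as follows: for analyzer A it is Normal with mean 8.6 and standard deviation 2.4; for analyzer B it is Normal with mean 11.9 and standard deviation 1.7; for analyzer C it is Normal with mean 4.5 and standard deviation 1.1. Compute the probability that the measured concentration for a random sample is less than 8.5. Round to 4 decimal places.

Conditional on each analyzer, P(X < 8.5): A: 0.483382; B: 0.0227501; C: 0.999862.
By total probability, P(X < 8.5) = 0.4·0.483382 + 0.42·0.0227501 + 0.18·0.999862 = 0.382883.

0.3829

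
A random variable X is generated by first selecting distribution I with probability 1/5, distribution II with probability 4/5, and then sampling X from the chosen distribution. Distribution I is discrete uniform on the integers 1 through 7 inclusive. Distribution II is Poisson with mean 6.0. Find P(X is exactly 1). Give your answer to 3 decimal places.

Conditional on each component, P(X = 1): I: 0.142857; II: 0.0148725.
By total probability, P(X = 1) = 0.2·0.142857 + 0.8·0.0148725 = 0.0404694.

0.040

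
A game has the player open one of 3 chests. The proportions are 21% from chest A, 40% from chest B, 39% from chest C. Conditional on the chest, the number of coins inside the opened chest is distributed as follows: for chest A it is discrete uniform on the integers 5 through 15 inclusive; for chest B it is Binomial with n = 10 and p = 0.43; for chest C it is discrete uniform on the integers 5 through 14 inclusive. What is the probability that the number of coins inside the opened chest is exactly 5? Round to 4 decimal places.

Conditional on each chest, P(X = 5): A: 0.0909091; B: 0.222904; C: 0.1.
By total probability, P(X = 5) = 0.21·0.0909091 + 0.4·0.222904 + 0.39·0.1 = 0.147252.

0.1473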